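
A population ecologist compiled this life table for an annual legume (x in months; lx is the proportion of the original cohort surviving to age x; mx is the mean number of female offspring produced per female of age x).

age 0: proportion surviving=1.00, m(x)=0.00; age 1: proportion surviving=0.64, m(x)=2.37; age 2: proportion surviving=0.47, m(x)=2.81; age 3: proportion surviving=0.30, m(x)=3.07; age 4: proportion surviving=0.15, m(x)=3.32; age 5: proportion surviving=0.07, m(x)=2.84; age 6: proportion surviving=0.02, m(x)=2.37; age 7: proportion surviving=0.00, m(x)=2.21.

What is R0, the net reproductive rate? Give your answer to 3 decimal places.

lx·mx by age: 0, 1.5168, 1.3207, 0.921, 0.498, 0.1988, 0.0474, 0
R0 = Σ lx·mx = 4.5027 → 4.503

4.503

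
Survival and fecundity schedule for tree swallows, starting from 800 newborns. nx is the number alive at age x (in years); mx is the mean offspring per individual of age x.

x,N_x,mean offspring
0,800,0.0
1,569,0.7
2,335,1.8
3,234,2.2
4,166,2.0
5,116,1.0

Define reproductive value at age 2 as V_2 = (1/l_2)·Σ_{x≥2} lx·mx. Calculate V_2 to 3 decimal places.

lx = nx/n0 = nx/800: 1, 0.71125, 0.41875, 0.2925, 0.2075, 0.145
lx·mx for x ≥ 2: 0.75375, 0.6435, 0.415, 0.145 → sum = 1.95725
V_2 = 1.95725 / l_2 = 1.95725 / 0.41875 = 4.67403… → 4.674

4.674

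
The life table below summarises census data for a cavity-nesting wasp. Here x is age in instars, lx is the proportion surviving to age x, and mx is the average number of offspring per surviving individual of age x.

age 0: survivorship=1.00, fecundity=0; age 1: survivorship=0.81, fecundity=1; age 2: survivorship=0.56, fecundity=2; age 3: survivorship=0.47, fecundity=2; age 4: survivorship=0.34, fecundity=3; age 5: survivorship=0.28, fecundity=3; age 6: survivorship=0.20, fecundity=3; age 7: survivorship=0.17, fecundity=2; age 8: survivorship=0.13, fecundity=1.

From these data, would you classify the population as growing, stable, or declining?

R0 = Σ lx·mx = 0 + 0.81 + 1.12 + 0.94 + 1.02 + 0.84 + 0.6 + 0.34 + 0.13 = 5.8
R0 > 1, so the population is growing.

growing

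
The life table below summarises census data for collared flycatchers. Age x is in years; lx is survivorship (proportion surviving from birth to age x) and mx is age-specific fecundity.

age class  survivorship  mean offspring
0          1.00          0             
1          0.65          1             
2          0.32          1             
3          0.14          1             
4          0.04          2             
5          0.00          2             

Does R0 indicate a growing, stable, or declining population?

growing

R0 = Σ lx·mx = 0 + 0.65 + 0.32 + 0.14 + 0.08 + 0 = 1.19
R0 > 1, so the population is growing.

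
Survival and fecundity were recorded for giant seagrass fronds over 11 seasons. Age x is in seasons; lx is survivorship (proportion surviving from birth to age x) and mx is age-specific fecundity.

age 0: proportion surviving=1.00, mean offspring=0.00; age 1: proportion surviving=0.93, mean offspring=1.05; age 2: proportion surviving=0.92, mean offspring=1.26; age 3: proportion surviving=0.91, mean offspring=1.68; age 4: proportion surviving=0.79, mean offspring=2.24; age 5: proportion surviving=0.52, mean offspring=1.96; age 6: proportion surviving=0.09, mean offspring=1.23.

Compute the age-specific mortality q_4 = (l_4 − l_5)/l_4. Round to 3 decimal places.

q_4 = (l_4 − l_5) / l_4 = (0.79 − 0.52) / 0.79
     = 0.27 / 0.79 = 0.341772… → 0.342

0.342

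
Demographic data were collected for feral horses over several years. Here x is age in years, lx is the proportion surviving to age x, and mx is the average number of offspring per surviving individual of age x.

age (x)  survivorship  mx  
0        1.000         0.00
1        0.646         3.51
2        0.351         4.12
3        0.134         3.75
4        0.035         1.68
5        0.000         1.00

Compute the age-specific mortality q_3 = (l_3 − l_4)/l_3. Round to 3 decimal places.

0.739

q_3 = (l_3 − l_4) / l_3 = (0.134 − 0.035) / 0.134
     = 0.099 / 0.134 = 0.738806… → 0.739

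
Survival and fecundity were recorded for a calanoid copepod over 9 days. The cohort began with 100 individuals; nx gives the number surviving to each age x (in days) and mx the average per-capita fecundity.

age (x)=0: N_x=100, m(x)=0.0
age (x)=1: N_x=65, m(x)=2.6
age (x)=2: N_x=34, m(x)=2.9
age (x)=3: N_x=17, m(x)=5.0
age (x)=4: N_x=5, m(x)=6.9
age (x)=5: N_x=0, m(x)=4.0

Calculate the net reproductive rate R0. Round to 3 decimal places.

lx = nx/n0 = nx/100: 1, 0.65, 0.34, 0.17, 0.05, 0
lx·mx by age: 0, 1.69, 0.986, 0.85, 0.345, 0
R0 = Σ lx·mx = 3.871 → 3.871

3.871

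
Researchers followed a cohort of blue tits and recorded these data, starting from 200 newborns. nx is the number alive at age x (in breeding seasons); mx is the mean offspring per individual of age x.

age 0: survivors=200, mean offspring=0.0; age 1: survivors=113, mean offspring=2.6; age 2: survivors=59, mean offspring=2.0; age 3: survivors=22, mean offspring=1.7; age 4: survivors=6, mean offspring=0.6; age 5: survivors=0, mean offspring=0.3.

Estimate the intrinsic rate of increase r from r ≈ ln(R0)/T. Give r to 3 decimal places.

lx = nx/n0 = nx/200: 1, 0.565, 0.295, 0.11, 0.03, 0
R0 = Σ lx·mx = 0 + 1.469 + 0.59 + 0.187 + 0.018 + 0 = 2.264
Σ x·lx·mx = 3.282; T = 3.282/2.264 = 1.44965…
r ≈ ln(R0)/T = ln(2.264)/1.44965… = 0.56368… → 0.564

0.564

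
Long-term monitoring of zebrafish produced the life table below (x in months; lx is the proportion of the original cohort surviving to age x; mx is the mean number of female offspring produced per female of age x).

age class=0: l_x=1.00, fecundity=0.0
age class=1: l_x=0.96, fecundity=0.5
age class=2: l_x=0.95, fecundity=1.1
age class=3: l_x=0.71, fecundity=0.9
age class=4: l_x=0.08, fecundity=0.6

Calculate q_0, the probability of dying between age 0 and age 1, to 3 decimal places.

0.040

q_0 = (l_0 − l_1) / l_0 = (1 − 0.96) / 1
     = 0.04 / 1 = 0.04 → 0.040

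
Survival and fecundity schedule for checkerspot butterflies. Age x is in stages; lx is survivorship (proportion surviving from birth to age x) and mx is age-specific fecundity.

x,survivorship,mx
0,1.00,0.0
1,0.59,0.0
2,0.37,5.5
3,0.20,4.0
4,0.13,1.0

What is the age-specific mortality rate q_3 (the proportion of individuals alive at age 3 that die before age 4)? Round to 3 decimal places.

q_3 = (l_3 − l_4) / l_3 = (0.2 − 0.13) / 0.2
     = 0.07 / 0.2 = 0.35 → 0.350

0.350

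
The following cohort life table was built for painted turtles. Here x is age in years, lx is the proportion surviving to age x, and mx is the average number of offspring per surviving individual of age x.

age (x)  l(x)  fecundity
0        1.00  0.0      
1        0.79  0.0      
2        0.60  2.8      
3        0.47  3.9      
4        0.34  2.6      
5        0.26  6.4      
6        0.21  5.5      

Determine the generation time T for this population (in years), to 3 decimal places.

lx·mx: 0, 0, 1.68, 1.833, 0.884, 1.664, 1.155 → R0 = 7.216
x·lx·mx: 0, 0, 3.36, 5.499, 3.536, 8.32, 6.93 → Σ = 27.645
T = 27.645 / 7.216 = 3.83107… → 3.831

3.831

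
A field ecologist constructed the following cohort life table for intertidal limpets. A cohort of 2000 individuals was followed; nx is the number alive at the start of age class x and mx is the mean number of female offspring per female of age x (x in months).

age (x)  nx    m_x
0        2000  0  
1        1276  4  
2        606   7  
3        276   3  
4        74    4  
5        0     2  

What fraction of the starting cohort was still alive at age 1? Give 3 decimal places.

0.638

l_1 = n_1/n_0 = 1276/2000 = 0.638 → 0.638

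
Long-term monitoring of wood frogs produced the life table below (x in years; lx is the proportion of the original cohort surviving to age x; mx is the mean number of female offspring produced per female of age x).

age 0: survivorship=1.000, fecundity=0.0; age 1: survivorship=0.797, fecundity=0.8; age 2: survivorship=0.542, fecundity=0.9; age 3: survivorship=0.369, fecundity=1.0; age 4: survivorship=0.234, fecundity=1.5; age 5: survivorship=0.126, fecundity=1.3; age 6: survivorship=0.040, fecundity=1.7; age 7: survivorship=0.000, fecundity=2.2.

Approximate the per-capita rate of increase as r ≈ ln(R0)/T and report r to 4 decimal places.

0.2838

R0 = Σ lx·mx = 0 + 0.6376 + 0.4878 + 0.369 + 0.351 + 0.1638 + 0.068 + 0 = 2.0772
Σ x·lx·mx = 5.3512; T = 5.3512/2.0772 = 2.57616…
r ≈ ln(R0)/T = ln(2.0772)/2.57616… = 0.283764… → 0.2838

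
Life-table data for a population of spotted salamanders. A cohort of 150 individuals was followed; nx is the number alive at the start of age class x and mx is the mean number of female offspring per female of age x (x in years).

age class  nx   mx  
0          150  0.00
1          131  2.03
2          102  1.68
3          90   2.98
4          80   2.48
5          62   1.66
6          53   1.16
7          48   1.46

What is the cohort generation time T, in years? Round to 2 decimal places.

3.15

lx = nx/n0 = nx/150: 1, 0.87333…, 0.68, 0.6, 0.53333…, 0.41333…, 0.35333…, 0.32
lx·mx: 0, 1.772867…, 1.1424, 1.788, 1.322667…, 0.686133…, 0.409867…, 0.4672 → R0 = 7.589133…
x·lx·mx: 0, 1.772867…, 2.2848, 5.364, 5.290667…, 3.430667…, 2.4592…, 3.2704 → Σ = 23.8726…
T = 23.8726… / 7.589133… = 3.145629… → 3.15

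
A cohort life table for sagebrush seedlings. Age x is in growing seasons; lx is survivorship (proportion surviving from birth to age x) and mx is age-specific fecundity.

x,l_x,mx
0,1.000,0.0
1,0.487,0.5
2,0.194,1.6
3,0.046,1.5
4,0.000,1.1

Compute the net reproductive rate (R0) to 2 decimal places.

lx·mx by age: 0, 0.2435, 0.3104, 0.069, 0
R0 = Σ lx·mx = 0.6229 → 0.62

0.62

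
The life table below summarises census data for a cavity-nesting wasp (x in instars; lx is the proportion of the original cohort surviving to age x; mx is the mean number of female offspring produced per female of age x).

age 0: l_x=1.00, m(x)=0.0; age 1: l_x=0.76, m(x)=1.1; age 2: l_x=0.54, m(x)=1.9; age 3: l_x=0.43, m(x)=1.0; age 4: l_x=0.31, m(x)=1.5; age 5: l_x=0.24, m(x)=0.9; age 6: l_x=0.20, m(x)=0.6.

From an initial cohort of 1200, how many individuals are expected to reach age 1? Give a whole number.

Expected survivors = N0 · l_1 = 1200 × 0.76 = 912 → 912

912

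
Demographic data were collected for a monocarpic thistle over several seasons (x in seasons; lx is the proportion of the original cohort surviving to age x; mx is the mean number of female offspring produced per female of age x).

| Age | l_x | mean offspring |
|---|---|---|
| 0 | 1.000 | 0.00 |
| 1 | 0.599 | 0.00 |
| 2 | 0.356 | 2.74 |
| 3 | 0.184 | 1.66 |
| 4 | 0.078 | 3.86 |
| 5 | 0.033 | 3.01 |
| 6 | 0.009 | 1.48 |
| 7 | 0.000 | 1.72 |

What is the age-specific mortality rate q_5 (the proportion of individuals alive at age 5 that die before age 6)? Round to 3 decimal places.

0.727

q_5 = (l_5 − l_6) / l_5 = (0.033 − 0.009) / 0.033
     = 0.024 / 0.033 = 0.727273… → 0.727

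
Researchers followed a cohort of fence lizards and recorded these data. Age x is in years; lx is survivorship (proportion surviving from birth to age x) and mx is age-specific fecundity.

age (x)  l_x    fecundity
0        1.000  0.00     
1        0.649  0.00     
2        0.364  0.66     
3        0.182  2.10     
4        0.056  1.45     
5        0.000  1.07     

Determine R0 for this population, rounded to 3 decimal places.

lx·mx by age: 0, 0, 0.24024, 0.3822, 0.0812, 0
R0 = Σ lx·mx = 0.70364 → 0.704

0.704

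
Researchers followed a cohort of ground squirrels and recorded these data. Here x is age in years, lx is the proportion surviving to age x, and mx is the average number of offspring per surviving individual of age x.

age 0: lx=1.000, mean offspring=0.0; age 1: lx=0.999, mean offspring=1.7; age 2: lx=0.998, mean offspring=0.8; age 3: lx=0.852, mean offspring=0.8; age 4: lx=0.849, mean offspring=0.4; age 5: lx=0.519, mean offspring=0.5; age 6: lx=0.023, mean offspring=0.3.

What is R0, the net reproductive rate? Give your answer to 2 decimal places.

lx·mx by age: 0, 1.6983, 0.7984, 0.6816, 0.3396, 0.2595, 0.0069
R0 = Σ lx·mx = 3.7843 → 3.78

3.78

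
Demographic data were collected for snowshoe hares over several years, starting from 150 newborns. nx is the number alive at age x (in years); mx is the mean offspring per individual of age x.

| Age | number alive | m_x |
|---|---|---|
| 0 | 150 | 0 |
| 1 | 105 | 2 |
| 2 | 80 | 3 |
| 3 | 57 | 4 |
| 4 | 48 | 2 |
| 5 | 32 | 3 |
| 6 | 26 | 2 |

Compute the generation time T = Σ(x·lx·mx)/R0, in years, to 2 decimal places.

2.77

lx = nx/n0 = nx/150: 1, 0.7, 0.53333…, 0.38, 0.32, 0.21333…, 0.17333…
lx·mx: 0, 1.4, 1.6…, 1.52, 0.64, 0.64…, 0.346667… → R0 = 6.146667…
x·lx·mx: 0, 1.4, 3.2…, 4.56, 2.56, 3.2…, 2.08… → Σ = 17…
T = 17… / 6.146667… = 2.765727… → 2.77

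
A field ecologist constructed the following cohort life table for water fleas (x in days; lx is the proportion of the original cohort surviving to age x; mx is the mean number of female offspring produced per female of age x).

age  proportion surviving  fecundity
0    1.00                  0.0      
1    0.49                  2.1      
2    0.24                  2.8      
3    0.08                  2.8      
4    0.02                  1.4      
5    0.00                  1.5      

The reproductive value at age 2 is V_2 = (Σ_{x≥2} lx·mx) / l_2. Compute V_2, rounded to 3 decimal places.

lx·mx for x ≥ 2: 0.672, 0.224, 0.028, 0 → sum = 0.924
V_2 = 0.924 / l_2 = 0.924 / 0.24 = 3.85 → 3.850

3.850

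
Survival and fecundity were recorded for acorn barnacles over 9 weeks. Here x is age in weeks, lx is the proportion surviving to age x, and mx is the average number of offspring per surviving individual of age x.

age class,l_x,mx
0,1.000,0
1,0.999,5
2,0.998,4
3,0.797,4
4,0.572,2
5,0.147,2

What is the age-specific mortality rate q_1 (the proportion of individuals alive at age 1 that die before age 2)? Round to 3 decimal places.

q_1 = (l_1 − l_2) / l_1 = (0.999 − 0.998) / 0.999
     = 0.001 / 0.999 = 0.001001… → 0.001

0.001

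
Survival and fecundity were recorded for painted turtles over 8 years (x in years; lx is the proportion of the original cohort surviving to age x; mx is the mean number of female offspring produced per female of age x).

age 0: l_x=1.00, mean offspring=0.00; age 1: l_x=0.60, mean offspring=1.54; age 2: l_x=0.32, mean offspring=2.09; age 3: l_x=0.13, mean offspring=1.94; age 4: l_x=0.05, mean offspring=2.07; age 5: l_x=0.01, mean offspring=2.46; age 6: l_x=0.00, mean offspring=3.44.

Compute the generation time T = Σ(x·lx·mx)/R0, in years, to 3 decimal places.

lx·mx: 0, 0.924, 0.6688, 0.2522, 0.1035, 0.0246, 0 → R0 = 1.9731
x·lx·mx: 0, 0.924, 1.3376, 0.7566, 0.414, 0.123, 0 → Σ = 3.5552
T = 3.5552 / 1.9731 = 1.801835… → 1.802

1.802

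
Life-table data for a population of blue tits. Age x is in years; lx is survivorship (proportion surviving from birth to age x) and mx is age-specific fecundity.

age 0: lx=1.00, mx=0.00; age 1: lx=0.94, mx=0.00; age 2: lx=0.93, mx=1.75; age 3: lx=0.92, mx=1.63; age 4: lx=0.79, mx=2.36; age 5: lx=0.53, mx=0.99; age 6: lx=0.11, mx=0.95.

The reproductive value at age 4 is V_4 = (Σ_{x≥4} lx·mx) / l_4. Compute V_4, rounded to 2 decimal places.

lx·mx for x ≥ 4: 1.8644, 0.5247, 0.1045 → sum = 2.4936
V_4 = 2.4936 / l_4 = 2.4936 / 0.79 = 3.156456… → 3.16

3.16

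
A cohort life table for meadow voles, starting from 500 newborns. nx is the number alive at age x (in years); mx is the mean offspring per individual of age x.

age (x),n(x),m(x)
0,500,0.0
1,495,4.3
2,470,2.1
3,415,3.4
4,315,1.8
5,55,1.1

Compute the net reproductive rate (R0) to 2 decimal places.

lx = nx/n0 = nx/500: 1, 0.99, 0.94, 0.83, 0.63, 0.11
lx·mx by age: 0, 4.257, 1.974, 2.822, 1.134, 0.121
R0 = Σ lx·mx = 10.308 → 10.31

10.31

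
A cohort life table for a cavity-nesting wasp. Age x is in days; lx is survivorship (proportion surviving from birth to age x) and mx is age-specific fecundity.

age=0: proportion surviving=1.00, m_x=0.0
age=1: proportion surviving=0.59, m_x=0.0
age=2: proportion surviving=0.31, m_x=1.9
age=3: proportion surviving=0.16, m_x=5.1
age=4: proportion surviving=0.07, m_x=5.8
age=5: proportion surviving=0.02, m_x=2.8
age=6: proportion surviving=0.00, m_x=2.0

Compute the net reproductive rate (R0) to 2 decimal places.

1.87

lx·mx by age: 0, 0, 0.589, 0.816, 0.406, 0.056, 0
R0 = Σ lx·mx = 1.867 → 1.87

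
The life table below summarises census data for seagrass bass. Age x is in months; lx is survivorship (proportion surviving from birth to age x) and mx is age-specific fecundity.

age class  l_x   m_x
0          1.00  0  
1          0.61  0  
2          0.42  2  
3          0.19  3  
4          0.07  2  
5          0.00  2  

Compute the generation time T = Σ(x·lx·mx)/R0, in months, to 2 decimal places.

2.55

lx·mx: 0, 0, 0.84, 0.57, 0.14, 0 → R0 = 1.55
x·lx·mx: 0, 0, 1.68, 1.71, 0.56, 0 → Σ = 3.95
T = 3.95 / 1.55 = 2.548387… → 2.55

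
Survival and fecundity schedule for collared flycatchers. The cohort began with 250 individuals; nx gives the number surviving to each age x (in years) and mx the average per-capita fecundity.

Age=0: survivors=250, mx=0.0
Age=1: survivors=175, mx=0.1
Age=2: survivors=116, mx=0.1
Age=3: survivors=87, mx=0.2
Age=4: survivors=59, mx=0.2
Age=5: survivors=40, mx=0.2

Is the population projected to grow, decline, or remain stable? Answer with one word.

lx = nx/n0 = nx/250: 1, 0.7, 0.464, 0.348, 0.236, 0.16
R0 = Σ lx·mx = 0 + 0.07 + 0.0464 + 0.0696 + 0.0472 + 0.032 = 0.2652
R0 < 1, so the population is declining.

declining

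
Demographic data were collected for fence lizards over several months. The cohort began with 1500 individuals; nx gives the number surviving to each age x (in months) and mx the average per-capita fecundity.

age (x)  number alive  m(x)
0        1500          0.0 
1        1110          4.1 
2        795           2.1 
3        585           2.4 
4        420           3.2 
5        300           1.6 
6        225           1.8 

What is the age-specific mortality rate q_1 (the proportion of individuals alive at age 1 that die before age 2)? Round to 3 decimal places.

0.284

lx = nx/n0 = nx/1500: 1, 0.74, 0.53, 0.39, 0.28, 0.2, 0.15
q_1 = (l_1 − l_2) / l_1 = (0.74 − 0.53) / 0.74
     = 0.21 / 0.74 = 0.283784… → 0.284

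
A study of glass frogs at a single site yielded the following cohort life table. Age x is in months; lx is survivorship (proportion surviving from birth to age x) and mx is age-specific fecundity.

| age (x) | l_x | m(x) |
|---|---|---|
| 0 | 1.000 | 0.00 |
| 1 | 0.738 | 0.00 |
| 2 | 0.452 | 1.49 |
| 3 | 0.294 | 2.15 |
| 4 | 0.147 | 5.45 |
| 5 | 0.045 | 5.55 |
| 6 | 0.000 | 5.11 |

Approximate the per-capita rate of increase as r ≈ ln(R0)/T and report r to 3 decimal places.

0.262

R0 = Σ lx·mx = 0 + 0 + 0.67348 + 0.6321 + 0.80115 + 0.24975 + 0 = 2.35648
Σ x·lx·mx = 7.69661; T = 7.69661/2.35648 = 3.26615…
r ≈ ln(R0)/T = ln(2.35648)/3.26615… = 0.26244… → 0.262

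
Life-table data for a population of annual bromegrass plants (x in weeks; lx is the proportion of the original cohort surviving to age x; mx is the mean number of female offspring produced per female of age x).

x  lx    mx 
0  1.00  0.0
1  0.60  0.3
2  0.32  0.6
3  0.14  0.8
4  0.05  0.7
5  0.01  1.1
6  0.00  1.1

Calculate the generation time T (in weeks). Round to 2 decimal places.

2.07

lx·mx: 0, 0.18, 0.192, 0.112, 0.035, 0.011, 0 → R0 = 0.53
x·lx·mx: 0, 0.18, 0.384, 0.336, 0.14, 0.055, 0 → Σ = 1.095
T = 1.095 / 0.53 = 2.066038… → 2.07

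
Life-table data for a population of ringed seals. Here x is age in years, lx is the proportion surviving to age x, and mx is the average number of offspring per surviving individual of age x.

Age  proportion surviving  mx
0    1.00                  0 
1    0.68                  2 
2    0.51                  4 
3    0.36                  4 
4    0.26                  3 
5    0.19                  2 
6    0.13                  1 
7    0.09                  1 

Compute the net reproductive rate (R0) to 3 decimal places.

6.220

lx·mx by age: 0, 1.36, 2.04, 1.44, 0.78, 0.38, 0.13, 0.09
R0 = Σ lx·mx = 6.22 → 6.220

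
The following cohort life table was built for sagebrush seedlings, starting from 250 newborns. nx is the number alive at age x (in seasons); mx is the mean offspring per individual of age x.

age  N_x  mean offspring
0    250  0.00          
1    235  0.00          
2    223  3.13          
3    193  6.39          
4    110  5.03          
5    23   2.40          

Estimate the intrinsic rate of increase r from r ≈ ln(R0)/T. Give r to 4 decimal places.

lx = nx/n0 = nx/250: 1, 0.94, 0.892, 0.772, 0.44, 0.092
R0 = Σ lx·mx = 0 + 0 + 2.79196 + 4.93308 + 2.2132 + 0.2208 = 10.15904
Σ x·lx·mx = 30.33996; T = 30.33996/10.15904 = 2.9865…
r ≈ ln(R0)/T = ln(10.15904)/2.9865… = 0.776282… → 0.7763

0.7763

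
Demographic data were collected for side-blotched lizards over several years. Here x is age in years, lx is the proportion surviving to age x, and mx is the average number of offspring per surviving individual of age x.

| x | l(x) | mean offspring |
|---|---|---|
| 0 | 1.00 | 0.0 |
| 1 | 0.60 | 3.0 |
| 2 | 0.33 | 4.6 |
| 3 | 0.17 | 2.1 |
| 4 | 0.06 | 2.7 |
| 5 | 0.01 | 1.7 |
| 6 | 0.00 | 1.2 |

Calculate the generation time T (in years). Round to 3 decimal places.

1.723

lx·mx: 0, 1.8, 1.518, 0.357, 0.162, 0.017, 0 → R0 = 3.854
x·lx·mx: 0, 1.8, 3.036, 1.071, 0.648, 0.085, 0 → Σ = 6.64
T = 6.64 / 3.854 = 1.722885… → 1.723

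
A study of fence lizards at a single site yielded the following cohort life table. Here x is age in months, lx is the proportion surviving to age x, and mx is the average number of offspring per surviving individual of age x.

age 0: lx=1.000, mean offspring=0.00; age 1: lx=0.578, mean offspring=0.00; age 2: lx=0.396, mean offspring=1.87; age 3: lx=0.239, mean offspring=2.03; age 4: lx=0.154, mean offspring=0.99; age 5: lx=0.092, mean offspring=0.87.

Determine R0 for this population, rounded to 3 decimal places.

1.458

lx·mx by age: 0, 0, 0.74052, 0.48517, 0.15246, 0.08004
R0 = Σ lx·mx = 1.45819 → 1.458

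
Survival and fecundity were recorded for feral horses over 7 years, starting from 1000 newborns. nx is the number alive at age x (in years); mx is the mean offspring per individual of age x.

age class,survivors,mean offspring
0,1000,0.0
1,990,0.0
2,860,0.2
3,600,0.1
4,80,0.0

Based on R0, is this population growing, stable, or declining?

declining

lx = nx/n0 = nx/1000: 1, 0.99, 0.86, 0.6, 0.08
R0 = Σ lx·mx = 0 + 0 + 0.172 + 0.06 + 0 = 0.232
R0 < 1, so the population is declining.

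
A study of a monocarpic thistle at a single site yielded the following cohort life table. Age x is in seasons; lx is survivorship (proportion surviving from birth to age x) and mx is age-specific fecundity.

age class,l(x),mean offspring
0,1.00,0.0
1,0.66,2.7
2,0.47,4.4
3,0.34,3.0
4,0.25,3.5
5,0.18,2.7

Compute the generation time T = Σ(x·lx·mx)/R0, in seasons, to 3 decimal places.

lx·mx: 0, 1.782, 2.068, 1.02, 0.875, 0.486 → R0 = 6.231
x·lx·mx: 0, 1.782, 4.136, 3.06, 3.5, 2.43 → Σ = 14.908
T = 14.908 / 6.231 = 2.392553… → 2.393

2.393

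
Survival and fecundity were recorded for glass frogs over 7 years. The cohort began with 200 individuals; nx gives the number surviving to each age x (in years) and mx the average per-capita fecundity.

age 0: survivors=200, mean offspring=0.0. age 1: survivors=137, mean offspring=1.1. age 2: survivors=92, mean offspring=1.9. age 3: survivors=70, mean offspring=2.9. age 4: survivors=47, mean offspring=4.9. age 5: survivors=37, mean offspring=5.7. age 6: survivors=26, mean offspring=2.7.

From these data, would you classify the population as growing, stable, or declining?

lx = nx/n0 = nx/200: 1, 0.685, 0.46, 0.35, 0.235, 0.185, 0.13
R0 = Σ lx·mx = 0 + 0.7535 + 0.874 + 1.015 + 1.1515 + 1.0545 + 0.351 = 5.1995
R0 > 1, so the population is growing.

growing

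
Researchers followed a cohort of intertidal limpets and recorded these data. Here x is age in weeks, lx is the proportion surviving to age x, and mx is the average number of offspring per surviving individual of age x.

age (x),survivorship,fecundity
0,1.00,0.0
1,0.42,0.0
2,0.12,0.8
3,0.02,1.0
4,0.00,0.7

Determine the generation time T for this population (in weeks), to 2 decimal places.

lx·mx: 0, 0, 0.096, 0.02, 0 → R0 = 0.116
x·lx·mx: 0, 0, 0.192, 0.06, 0 → Σ = 0.252
T = 0.252 / 0.116 = 2.172414… → 2.17

2.17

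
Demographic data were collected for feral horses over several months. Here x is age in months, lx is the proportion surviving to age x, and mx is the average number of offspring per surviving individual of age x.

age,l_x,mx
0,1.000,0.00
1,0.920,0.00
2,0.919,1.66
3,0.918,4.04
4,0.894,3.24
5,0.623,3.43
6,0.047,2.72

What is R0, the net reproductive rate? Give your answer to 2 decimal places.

10.40

lx·mx by age: 0, 0, 1.52554, 3.70872, 2.89656, 2.13689, 0.12784
R0 = Σ lx·mx = 10.39555 → 10.40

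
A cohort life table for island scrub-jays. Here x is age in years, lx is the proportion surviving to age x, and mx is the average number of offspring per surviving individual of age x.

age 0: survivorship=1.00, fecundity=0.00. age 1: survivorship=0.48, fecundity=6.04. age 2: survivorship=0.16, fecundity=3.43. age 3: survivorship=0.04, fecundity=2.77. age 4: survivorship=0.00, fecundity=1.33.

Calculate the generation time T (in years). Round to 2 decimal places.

1.22

lx·mx: 0, 2.8992, 0.5488, 0.1108, 0 → R0 = 3.5588
x·lx·mx: 0, 2.8992, 1.0976, 0.3324, 0 → Σ = 4.3292
T = 4.3292 / 3.5588 = 1.216477… → 1.22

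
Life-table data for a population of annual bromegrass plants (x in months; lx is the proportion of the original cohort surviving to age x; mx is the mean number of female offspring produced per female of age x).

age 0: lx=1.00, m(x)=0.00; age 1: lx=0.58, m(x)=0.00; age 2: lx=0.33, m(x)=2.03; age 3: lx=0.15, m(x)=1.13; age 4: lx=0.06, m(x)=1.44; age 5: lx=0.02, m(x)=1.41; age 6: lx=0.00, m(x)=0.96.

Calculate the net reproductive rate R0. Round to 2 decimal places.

0.95

lx·mx by age: 0, 0, 0.6699, 0.1695, 0.0864, 0.0282, 0
R0 = Σ lx·mx = 0.954 → 0.95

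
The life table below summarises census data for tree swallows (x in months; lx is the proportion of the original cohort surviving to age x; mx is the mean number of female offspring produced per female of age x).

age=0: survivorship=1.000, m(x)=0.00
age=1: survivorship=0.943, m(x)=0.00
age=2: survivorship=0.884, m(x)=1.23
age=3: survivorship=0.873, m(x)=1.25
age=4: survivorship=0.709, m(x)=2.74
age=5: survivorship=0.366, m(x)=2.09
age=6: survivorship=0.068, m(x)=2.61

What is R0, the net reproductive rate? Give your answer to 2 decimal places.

lx·mx by age: 0, 0, 1.08732, 1.09125, 1.94266, 0.76494, 0.17748
R0 = Σ lx·mx = 5.06365 → 5.06

5.06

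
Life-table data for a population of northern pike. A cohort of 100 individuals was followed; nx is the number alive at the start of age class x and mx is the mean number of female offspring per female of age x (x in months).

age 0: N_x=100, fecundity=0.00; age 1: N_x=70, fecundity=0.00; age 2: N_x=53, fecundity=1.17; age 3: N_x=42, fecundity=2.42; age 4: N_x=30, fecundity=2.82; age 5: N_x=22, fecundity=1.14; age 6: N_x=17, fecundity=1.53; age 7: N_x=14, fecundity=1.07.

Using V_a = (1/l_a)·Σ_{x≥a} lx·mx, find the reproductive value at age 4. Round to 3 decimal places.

5.022

lx = nx/n0 = nx/100: 1, 0.7, 0.53, 0.42, 0.3, 0.22, 0.17, 0.14
lx·mx for x ≥ 4: 0.846, 0.2508, 0.2601, 0.1498 → sum = 1.5067
V_4 = 1.5067 / l_4 = 1.5067 / 0.3 = 5.022333… → 5.022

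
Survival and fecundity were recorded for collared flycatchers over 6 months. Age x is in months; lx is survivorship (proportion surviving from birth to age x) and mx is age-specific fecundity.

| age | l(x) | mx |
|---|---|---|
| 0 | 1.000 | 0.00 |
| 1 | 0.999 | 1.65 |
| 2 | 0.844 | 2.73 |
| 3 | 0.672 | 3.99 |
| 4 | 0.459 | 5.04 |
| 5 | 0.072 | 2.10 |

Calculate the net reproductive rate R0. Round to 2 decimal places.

lx·mx by age: 0, 1.64835, 2.30412, 2.68128, 2.31336, 0.1512
R0 = Σ lx·mx = 9.09831 → 9.10

9.10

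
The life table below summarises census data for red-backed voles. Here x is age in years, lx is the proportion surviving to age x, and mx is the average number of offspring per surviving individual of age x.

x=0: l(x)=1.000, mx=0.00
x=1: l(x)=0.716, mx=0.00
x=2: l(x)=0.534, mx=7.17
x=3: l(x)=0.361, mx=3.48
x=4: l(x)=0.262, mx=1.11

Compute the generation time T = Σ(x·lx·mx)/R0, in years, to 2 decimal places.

lx·mx: 0, 0, 3.82878, 1.25628, 0.29082 → R0 = 5.37588
x·lx·mx: 0, 0, 7.65756, 3.76884, 1.16328 → Σ = 12.58968
T = 12.58968 / 5.37588 = 2.341883… → 2.34

2.34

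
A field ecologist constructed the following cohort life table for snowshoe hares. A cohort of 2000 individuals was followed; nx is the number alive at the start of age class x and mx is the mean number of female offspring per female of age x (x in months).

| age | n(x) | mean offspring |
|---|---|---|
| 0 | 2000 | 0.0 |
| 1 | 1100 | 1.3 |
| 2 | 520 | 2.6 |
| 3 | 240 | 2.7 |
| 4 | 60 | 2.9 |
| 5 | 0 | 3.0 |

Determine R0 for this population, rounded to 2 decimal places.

lx = nx/n0 = nx/2000: 1, 0.55, 0.26, 0.12, 0.03, 0
lx·mx by age: 0, 0.715, 0.676, 0.324, 0.087, 0
R0 = Σ lx·mx = 1.802 → 1.80

1.80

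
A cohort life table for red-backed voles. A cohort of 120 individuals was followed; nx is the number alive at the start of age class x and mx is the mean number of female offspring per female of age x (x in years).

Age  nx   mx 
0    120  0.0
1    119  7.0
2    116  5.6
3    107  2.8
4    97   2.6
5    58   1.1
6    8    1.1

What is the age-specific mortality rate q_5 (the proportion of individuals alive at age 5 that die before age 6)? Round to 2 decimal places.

lx = nx/n0 = nx/120: 1, 0.99167…, 0.96667…, 0.89167…, 0.80833…, 0.48333…, 0.06667…
q_5 = (l_5 − l_6) / l_5 = (0.483333… − 0.066667…) / 0.483333…
     = 0.416667… / 0.483333… = 0.862069… → 0.86

0.86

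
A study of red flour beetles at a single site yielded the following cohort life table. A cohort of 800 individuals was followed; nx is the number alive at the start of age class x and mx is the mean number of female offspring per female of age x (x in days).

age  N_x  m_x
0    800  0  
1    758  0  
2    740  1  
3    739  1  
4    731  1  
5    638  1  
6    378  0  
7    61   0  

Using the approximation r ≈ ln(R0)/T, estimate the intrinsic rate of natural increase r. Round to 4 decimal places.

lx = nx/n0 = nx/800: 1, 0.9475, 0.925, 0.92375, 0.91375, 0.7975, 0.4725, 0.07625
R0 = Σ lx·mx = 0 + 0 + 0.925 + 0.92375 + 0.91375 + 0.7975 + 0 + 0 = 3.56
Σ x·lx·mx = 12.26375; T = 12.26375/3.56 = 3.44487…
r ≈ ln(R0)/T = ln(3.56)/3.44487… = 0.368594… → 0.3686

0.3686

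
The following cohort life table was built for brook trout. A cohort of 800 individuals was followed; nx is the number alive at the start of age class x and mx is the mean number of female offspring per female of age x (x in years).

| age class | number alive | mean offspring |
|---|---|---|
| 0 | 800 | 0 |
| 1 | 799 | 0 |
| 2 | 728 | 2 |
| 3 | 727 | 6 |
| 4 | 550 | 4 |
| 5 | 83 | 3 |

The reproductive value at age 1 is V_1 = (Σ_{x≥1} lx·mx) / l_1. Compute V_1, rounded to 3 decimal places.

10.347

lx = nx/n0 = nx/800: 1, 0.99875, 0.91, 0.90875, 0.6875, 0.10375
lx·mx for x ≥ 1: 0, 1.82, 5.4525, 2.75, 0.31125 → sum = 10.33375
V_1 = 10.33375 / l_1 = 10.33375 / 0.99875 = 10.346683… → 10.347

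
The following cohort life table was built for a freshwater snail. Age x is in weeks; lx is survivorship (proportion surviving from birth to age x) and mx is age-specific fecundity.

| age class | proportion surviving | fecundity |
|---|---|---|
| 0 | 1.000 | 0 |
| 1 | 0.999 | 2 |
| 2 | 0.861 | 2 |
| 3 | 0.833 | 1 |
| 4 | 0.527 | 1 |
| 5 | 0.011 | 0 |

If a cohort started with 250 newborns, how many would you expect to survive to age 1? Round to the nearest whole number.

Expected survivors = N0 · l_1 = 250 × 0.999 = 249.75 → 250

250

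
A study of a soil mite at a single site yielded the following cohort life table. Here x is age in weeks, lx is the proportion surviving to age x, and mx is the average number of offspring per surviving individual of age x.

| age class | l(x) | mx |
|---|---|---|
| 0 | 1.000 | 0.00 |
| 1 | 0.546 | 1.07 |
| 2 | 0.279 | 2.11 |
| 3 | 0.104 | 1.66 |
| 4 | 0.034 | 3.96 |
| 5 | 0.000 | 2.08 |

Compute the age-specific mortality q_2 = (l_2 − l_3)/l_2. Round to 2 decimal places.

0.63

q_2 = (l_2 − l_3) / l_2 = (0.279 − 0.104) / 0.279
     = 0.175 / 0.279 = 0.62724… → 0.63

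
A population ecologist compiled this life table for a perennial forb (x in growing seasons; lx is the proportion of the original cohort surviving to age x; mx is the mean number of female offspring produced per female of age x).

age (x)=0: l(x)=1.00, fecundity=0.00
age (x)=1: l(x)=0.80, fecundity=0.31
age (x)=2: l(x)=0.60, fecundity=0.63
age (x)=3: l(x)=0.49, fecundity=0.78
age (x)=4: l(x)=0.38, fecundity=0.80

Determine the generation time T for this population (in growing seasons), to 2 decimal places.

lx·mx: 0, 0.248, 0.378, 0.3822, 0.304 → R0 = 1.3122
x·lx·mx: 0, 0.248, 0.756, 1.1466, 1.216 → Σ = 3.3666
T = 3.3666 / 1.3122 = 2.565615… → 2.57

2.57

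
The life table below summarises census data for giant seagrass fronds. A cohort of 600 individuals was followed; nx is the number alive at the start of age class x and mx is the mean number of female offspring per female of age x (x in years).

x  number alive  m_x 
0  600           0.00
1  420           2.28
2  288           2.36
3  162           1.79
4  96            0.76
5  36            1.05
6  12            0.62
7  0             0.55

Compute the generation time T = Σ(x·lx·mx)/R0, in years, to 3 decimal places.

1.815

lx = nx/n0 = nx/600: 1, 0.7, 0.48, 0.27, 0.16, 0.06, 0.02, 0
lx·mx: 0, 1.596, 1.1328, 0.4833, 0.1216, 0.063, 0.0124, 0 → R0 = 3.4091
x·lx·mx: 0, 1.596, 2.2656, 1.4499, 0.4864, 0.315, 0.0744, 0 → Σ = 6.1873
T = 6.1873 / 3.4091 = 1.814936… → 1.815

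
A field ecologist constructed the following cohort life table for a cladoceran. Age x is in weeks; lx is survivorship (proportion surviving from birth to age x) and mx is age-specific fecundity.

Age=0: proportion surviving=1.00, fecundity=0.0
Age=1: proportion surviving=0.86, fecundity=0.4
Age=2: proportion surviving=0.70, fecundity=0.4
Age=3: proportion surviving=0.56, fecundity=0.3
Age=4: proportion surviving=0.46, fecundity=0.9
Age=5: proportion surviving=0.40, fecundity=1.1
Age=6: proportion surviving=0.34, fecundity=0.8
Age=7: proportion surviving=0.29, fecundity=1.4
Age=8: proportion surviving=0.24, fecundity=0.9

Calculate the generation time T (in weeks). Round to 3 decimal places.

lx·mx: 0, 0.344, 0.28, 0.168, 0.414, 0.44, 0.272, 0.406, 0.216 → R0 = 2.54
x·lx·mx: 0, 0.344, 0.56, 0.504, 1.656, 2.2, 1.632, 2.842, 1.728 → Σ = 11.466
T = 11.466 / 2.54 = 4.514173… → 4.514

4.514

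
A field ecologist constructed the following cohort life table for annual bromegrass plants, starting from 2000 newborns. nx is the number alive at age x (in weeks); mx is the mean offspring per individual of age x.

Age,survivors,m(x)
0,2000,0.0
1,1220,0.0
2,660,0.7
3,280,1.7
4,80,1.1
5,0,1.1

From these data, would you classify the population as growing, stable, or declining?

declining

lx = nx/n0 = nx/2000: 1, 0.61, 0.33, 0.14, 0.04, 0
R0 = Σ lx·mx = 0 + 0 + 0.231 + 0.238 + 0.044 + 0 = 0.513
R0 < 1, so the population is declining.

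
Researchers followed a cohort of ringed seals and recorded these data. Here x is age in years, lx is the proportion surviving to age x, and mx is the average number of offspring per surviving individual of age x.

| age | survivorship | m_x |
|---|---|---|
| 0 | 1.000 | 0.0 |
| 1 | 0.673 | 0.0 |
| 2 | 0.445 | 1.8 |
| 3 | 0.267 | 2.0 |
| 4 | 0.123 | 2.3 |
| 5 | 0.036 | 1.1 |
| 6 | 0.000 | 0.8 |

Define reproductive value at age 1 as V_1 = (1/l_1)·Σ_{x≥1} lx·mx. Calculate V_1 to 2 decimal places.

2.46

lx·mx for x ≥ 1: 0, 0.801, 0.534, 0.2829, 0.0396, 0 → sum = 1.6575
V_1 = 1.6575 / l_1 = 1.6575 / 0.673 = 2.462853… → 2.46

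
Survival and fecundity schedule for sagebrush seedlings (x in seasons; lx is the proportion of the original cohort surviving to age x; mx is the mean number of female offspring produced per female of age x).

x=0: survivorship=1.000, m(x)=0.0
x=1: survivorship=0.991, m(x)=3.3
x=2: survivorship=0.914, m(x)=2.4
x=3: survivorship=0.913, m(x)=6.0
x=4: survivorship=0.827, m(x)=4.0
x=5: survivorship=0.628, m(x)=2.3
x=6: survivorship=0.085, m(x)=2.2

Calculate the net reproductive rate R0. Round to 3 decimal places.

lx·mx by age: 0, 3.2703, 2.1936, 5.478, 3.308, 1.4444, 0.187
R0 = Σ lx·mx = 15.8813 → 15.881

15.881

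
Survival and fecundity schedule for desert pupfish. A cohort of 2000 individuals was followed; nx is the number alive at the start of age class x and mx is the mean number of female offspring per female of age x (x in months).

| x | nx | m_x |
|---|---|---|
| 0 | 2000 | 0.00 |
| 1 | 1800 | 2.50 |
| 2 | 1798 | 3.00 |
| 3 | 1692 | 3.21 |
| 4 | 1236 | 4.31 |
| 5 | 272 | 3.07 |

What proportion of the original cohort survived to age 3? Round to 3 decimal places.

l_3 = n_3/n_0 = 1692/2000 = 0.846 → 0.846

0.846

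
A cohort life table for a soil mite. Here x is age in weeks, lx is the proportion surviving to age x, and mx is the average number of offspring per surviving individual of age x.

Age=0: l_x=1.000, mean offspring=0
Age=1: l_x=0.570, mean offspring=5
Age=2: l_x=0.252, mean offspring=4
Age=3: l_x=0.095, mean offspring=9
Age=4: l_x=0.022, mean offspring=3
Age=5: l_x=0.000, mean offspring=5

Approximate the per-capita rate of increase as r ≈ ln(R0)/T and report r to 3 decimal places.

R0 = Σ lx·mx = 0 + 2.85 + 1.008 + 0.855 + 0.066 + 0 = 4.779
Σ x·lx·mx = 7.695; T = 7.695/4.779 = 1.61017…
r ≈ ln(R0)/T = ln(4.779)/1.61017… = 0.97147… → 0.971

0.971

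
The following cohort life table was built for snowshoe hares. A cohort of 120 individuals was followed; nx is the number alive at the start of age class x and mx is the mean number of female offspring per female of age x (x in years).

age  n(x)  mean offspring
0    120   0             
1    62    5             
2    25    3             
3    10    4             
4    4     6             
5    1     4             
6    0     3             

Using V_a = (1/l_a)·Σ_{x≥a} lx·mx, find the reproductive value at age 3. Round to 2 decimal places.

6.80

lx = nx/n0 = nx/120: 1, 0.51667…, 0.20833…, 0.08333…, 0.03333…, 0.00833…, 0
lx·mx for x ≥ 3: 0.333333…, 0.2…, 0.033333…, 0 → sum = 0.566667…
V_3 = 0.566667… / l_3 = 0.566667… / 0.083333… = 6.8… → 6.80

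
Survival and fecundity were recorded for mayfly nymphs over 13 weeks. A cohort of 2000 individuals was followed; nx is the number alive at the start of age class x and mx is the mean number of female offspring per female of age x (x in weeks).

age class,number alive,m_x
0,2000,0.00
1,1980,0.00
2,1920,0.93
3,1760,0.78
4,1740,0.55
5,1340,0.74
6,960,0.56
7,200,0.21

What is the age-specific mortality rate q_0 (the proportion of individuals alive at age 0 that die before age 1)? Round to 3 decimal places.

lx = nx/n0 = nx/2000: 1, 0.99, 0.96, 0.88, 0.87, 0.67, 0.48, 0.1
q_0 = (l_0 − l_1) / l_0 = (1 − 0.99) / 1
     = 0.01 / 1 = 0.01 → 0.010

0.010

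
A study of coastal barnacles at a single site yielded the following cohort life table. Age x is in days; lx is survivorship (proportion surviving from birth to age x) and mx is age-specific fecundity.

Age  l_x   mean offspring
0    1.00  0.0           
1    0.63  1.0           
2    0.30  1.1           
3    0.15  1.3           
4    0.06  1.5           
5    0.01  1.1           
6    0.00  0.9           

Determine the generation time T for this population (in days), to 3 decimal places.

lx·mx: 0, 0.63, 0.33, 0.195, 0.09, 0.011, 0 → R0 = 1.256
x·lx·mx: 0, 0.63, 0.66, 0.585, 0.36, 0.055, 0 → Σ = 2.29
T = 2.29 / 1.256 = 1.823248… → 1.823

1.823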